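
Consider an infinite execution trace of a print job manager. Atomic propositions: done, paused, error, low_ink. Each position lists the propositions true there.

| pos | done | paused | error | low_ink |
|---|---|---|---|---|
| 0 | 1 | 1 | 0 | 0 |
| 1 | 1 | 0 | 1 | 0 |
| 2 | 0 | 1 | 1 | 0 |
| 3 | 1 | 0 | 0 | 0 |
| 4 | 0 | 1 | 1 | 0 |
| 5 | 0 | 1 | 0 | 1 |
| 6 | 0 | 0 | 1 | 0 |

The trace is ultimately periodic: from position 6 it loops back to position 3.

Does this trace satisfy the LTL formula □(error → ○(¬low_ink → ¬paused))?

error → ○(¬low_ink → ¬paused) must hold at every position from 0 onward. It fails at position 1, so □(error → ○(¬low_ink → ¬paused)) is false.
Positions where error holds: 1, 2, 4, 6.
Check ○(¬low_ink → ¬paused) at each: 1→fails, 2→ok, 4→ok, 6→ok.

Does not hold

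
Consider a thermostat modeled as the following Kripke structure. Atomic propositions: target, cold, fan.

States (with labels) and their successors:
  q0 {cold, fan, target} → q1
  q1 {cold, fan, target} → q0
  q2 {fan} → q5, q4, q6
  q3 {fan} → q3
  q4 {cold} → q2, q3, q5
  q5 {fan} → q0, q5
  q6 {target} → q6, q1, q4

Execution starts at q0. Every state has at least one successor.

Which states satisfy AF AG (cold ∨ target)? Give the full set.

{q0, q1}

States satisfying AG (cold ∨ target): {q0, q1}.
States satisfying AF AG (cold ∨ target): {q0, q1}.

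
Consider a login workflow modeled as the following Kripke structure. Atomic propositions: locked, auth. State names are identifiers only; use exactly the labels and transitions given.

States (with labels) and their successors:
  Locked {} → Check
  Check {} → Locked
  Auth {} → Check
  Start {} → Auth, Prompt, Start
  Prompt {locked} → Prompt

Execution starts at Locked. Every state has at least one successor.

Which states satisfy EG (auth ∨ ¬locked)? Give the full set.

{Locked, Check, Auth, Start}

States satisfying auth ∨ ¬locked: {Locked, Check, Auth, Start}.
States satisfying EG (auth ∨ ¬locked): {Locked, Check, Auth, Start}.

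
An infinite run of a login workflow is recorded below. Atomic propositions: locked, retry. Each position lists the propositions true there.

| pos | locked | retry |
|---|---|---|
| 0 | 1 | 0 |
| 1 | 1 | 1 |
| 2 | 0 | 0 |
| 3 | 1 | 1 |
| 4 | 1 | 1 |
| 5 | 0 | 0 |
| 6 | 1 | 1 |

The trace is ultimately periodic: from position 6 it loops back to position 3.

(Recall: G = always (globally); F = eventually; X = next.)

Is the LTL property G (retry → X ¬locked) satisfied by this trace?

Violated

retry → X ¬locked must hold at every position from 0 onward. It fails at position 3, so G (retry → X ¬locked) is false.
Positions where retry holds: 1, 3, 4, 6.
Check X ¬locked at each: 1→ok, 3→fails, 4→ok, 6→fails.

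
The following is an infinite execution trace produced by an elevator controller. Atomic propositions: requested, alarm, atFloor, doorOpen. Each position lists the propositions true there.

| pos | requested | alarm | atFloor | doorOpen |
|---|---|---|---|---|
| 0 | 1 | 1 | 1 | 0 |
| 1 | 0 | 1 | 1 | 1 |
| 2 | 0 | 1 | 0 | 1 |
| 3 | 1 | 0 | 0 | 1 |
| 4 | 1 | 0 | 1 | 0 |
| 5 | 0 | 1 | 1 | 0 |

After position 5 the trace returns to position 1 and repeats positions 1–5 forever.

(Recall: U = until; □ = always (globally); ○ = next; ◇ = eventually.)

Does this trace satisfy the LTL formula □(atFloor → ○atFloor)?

Does not hold

atFloor → ○atFloor must hold at every position from 0 onward. It fails at position 1, so □(atFloor → ○atFloor) is false.
Positions where atFloor holds: 0, 1, 4, 5.
Check ○atFloor at each: 0→ok, 1→fails, 4→ok, 5→ok.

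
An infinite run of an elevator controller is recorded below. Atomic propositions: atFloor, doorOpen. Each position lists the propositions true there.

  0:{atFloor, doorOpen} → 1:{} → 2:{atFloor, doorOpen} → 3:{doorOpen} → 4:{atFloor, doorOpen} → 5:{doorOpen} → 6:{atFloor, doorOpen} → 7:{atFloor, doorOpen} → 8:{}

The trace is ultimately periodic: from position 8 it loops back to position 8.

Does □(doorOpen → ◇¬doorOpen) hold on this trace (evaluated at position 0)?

doorOpen → ◇¬doorOpen holds at every position 0..8, and those are all positions ever visited, so □(doorOpen → ◇¬doorOpen) holds.
Positions where doorOpen holds: 0, 2, 3, 4, 5, 6, 7.
Check ◇¬doorOpen at each: 0→ok, 2→ok, 3→ok, 4→ok, 5→ok, 6→ok, 7→ok.

Yes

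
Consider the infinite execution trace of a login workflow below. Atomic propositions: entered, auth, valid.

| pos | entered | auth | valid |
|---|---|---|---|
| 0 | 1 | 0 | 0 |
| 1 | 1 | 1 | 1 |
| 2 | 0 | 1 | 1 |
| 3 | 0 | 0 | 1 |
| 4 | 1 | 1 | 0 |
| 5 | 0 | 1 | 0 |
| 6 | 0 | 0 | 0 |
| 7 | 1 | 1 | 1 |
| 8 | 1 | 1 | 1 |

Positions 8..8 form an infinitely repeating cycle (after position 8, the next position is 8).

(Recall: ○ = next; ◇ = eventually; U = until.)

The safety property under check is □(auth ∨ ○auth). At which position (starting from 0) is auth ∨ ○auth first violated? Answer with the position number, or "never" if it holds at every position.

never

auth ∨ ○auth holds at every position 0..8, and those are all the positions the trace ever visits, so the invariant □(auth ∨ ○auth) is never violated.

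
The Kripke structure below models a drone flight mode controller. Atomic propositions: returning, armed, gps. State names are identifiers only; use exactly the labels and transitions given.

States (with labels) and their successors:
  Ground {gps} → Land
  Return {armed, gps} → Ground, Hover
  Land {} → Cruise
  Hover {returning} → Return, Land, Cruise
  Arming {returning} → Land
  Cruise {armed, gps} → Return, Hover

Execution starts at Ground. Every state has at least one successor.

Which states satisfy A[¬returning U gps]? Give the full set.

{Ground, Return, Land, Cruise}

States satisfying ¬returning: {Ground, Return, Land, Cruise}.
States satisfying gps: {Ground, Return, Cruise}.
States satisfying A[¬returning U gps]: {Ground, Return, Land, Cruise}.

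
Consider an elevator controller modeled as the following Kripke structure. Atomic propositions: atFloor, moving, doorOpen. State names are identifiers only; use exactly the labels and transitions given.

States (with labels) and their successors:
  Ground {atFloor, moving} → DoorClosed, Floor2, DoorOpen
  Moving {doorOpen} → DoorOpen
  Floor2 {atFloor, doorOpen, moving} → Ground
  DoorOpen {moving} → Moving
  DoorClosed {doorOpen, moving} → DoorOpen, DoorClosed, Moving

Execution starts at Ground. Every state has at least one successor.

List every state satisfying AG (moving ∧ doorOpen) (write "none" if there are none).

none

States satisfying moving ∧ doorOpen: {Floor2, DoorClosed}.
States satisfying AG (moving ∧ doorOpen): ∅.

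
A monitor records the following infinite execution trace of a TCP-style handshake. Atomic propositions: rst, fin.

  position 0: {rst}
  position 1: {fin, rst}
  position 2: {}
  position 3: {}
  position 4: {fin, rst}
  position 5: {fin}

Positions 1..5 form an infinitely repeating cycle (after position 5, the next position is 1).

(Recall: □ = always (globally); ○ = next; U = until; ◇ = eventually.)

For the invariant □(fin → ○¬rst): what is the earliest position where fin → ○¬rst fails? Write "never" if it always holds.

5

Check fin → ○¬rst at each position in order: 0 ✓, 1 ✓, 2 ✓, 3 ✓, 4 ✓.
At position 5 the labels are {fin} and the next position 1 has {fin, rst}, so fin → ○¬rst is false there. This is the first violation.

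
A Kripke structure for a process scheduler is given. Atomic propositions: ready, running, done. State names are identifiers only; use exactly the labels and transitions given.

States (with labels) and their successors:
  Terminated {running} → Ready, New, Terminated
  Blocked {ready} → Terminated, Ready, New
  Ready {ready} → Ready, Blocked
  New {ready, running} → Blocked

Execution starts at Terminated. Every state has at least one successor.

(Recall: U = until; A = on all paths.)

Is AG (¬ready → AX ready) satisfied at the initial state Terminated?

Violated

States satisfying ¬ready → AX ready: {Blocked, Ready, New}.
States satisfying AG (¬ready → AX ready): ∅.
Terminated is reachable from Terminated and violates ¬ready → AX ready, so AG fails at Terminated.
Terminated ∉ Sat(AG (¬ready → AX ready)).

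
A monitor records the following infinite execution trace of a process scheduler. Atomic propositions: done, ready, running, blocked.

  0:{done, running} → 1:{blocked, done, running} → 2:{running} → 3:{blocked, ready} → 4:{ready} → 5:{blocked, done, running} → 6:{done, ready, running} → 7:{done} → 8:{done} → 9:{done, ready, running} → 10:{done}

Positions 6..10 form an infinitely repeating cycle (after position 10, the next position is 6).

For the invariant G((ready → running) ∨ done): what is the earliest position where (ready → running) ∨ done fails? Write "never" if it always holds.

Check (ready → running) ∨ done at each position in order: 0 ✓, 1 ✓, 2 ✓.
At position 3 the labels are {blocked, ready}, so (ready → running) ∨ done is false there. This is the first violation.

3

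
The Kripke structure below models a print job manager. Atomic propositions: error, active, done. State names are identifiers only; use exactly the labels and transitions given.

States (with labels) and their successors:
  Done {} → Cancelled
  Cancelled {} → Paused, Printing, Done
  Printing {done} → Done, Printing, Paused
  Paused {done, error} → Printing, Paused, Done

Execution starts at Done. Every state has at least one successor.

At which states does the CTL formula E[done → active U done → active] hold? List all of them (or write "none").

States satisfying done → active: {Done, Cancelled}.
States satisfying E[done → active U done → active]: {Done, Cancelled}.

{Done, Cancelled}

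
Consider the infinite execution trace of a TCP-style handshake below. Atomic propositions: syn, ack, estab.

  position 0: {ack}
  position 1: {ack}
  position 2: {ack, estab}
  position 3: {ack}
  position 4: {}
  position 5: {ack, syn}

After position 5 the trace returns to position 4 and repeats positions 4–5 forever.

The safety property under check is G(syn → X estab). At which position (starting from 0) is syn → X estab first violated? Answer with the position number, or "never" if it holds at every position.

5

Check syn → X estab at each position in order: 0 ✓, 1 ✓, 2 ✓, 3 ✓, 4 ✓.
At position 5 the labels are {ack, syn} and the next position 4 has {}, so syn → X estab is false there. This is the first violation.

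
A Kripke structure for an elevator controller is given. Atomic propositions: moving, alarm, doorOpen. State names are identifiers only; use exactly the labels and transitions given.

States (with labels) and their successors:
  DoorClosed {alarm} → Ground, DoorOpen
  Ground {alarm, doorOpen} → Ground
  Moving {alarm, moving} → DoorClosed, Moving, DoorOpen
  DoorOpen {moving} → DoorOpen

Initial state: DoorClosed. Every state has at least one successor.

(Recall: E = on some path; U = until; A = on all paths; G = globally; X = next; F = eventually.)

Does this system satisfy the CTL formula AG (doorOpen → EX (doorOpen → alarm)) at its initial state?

Yes

States satisfying doorOpen → EX (doorOpen → alarm): {DoorClosed, Ground, Moving, DoorOpen}.
States satisfying AG (doorOpen → EX (doorOpen → alarm)): {DoorClosed, Ground, Moving, DoorOpen}.
Every state reachable from DoorClosed satisfies doorOpen → EX (doorOpen → alarm).
DoorClosed ∈ Sat(AG (doorOpen → EX (doorOpen → alarm))).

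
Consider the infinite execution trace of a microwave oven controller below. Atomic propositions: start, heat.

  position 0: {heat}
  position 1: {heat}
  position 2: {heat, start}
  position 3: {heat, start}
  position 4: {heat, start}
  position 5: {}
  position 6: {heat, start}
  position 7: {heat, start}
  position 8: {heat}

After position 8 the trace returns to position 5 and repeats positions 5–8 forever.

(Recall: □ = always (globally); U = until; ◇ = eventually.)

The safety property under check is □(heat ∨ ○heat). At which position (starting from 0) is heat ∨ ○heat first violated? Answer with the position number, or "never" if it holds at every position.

never

heat ∨ ○heat holds at every position 0..8, and those are all the positions the trace ever visits, so the invariant □(heat ∨ ○heat) is never violated.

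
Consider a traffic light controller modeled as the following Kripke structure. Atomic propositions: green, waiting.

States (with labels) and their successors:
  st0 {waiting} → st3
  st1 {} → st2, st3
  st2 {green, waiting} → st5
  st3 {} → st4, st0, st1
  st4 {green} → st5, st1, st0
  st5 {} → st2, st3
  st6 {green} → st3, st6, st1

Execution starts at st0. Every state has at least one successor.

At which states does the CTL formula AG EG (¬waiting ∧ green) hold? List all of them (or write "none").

none

States satisfying EG (¬waiting ∧ green): {st6}.
States satisfying AG EG (¬waiting ∧ green): ∅.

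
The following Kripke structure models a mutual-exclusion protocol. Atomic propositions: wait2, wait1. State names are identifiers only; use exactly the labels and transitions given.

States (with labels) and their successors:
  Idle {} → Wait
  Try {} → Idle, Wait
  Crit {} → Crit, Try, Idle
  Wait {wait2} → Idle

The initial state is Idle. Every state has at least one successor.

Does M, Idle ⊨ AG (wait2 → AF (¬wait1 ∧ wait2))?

States satisfying wait2 → AF (¬wait1 ∧ wait2): {Idle, Try, Crit, Wait}.
States satisfying AG (wait2 → AF (¬wait1 ∧ wait2)): {Idle, Try, Crit, Wait}.
Every state reachable from Idle satisfies wait2 → AF (¬wait1 ∧ wait2).
Idle ∈ Sat(AG (wait2 → AF (¬wait1 ∧ wait2))).

Satisfied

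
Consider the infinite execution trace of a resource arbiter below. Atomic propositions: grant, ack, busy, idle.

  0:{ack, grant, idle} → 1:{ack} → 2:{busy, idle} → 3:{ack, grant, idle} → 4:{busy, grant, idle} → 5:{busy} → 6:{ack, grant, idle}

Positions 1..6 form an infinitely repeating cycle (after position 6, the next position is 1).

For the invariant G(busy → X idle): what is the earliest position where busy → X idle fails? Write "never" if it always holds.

Check busy → X idle at each position in order: 0 ✓, 1 ✓, 2 ✓, 3 ✓.
At position 4 the labels are {busy, grant, idle} and the next position 5 has {busy}, so busy → X idle is false there. This is the first violation.

4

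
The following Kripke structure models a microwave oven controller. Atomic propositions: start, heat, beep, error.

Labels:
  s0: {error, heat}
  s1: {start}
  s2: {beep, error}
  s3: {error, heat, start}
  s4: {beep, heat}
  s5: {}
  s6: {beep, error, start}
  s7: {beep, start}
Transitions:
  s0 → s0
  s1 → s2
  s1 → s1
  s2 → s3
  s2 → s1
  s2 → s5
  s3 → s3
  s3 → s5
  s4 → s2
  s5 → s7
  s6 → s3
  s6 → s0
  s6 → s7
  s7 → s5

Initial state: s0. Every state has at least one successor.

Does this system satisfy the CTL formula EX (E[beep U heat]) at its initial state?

Satisfied

States satisfying E[beep U heat]: {s0, s2, s3, s4, s6}.
States satisfying EX (E[beep U heat]): {s0, s1, s2, s3, s4, s6}.
s0 ∈ Sat(EX (E[beep U heat])).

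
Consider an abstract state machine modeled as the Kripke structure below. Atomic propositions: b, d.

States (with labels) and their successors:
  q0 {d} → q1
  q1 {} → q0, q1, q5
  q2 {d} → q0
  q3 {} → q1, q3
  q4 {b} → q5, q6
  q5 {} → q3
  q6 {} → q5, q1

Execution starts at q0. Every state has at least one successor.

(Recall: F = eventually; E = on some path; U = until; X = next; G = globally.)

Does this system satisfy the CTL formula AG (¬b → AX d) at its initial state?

States satisfying ¬b → AX d: {q2, q4}.
States satisfying AG (¬b → AX d): ∅.
q0 is reachable from q0 and violates ¬b → AX d, so AG fails at q0.
q0 ∉ Sat(AG (¬b → AX d)).

No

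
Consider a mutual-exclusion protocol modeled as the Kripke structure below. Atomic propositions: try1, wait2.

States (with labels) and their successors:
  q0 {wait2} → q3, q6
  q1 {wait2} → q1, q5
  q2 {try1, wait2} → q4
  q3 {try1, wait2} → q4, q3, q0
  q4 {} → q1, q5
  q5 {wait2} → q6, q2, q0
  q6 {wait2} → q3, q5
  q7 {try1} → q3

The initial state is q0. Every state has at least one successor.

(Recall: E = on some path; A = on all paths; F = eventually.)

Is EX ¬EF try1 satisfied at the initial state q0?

States satisfying ¬EF try1: ∅.
States satisfying EX ¬EF try1: ∅.
No suitable path/successor from q0 witnesses the formula.
q0 ∉ Sat(EX ¬EF try1).

Violated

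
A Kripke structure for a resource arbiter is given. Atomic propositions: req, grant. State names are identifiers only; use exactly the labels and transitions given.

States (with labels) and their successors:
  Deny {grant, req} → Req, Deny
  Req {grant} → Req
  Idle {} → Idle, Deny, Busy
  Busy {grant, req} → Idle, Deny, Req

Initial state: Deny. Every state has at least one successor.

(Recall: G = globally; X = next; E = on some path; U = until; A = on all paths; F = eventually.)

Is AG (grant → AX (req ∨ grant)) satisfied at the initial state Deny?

States satisfying grant → AX (req ∨ grant): {Deny, Req, Idle}.
States satisfying AG (grant → AX (req ∨ grant)): {Deny, Req}.
Every state reachable from Deny satisfies grant → AX (req ∨ grant).
Deny ∈ Sat(AG (grant → AX (req ∨ grant))).

Holds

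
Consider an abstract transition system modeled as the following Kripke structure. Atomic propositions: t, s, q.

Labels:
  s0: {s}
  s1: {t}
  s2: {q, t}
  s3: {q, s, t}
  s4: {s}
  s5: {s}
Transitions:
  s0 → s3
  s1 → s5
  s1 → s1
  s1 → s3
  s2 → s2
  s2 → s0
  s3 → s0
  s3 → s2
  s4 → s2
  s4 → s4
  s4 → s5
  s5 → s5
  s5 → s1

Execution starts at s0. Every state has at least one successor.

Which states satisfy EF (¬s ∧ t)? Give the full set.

{s0, s1, s2, s3, s4, s5}

States satisfying ¬s ∧ t: {s1, s2}.
States satisfying EF (¬s ∧ t): {s0, s1, s2, s3, s4, s5}.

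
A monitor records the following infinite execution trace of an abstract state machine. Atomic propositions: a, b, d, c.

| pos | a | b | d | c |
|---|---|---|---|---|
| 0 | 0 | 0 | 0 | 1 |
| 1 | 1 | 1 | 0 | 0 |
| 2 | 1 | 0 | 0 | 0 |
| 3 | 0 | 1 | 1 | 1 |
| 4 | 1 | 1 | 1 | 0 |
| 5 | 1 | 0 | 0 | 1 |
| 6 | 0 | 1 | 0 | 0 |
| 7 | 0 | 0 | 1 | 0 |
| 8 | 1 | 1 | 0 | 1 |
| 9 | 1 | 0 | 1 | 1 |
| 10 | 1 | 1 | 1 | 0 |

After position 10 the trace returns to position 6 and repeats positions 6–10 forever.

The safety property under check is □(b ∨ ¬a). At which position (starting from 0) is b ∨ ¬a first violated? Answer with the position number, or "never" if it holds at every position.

2

Check b ∨ ¬a at each position in order: 0 ✓, 1 ✓.
At position 2 the labels are {a}, so b ∨ ¬a is false there. This is the first violation.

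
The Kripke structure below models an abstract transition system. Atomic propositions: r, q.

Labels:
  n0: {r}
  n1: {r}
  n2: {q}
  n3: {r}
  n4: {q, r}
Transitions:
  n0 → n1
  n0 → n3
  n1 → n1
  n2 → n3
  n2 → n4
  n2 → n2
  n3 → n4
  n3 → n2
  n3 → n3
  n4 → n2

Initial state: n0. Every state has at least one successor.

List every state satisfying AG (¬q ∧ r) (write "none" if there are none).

States satisfying ¬q ∧ r: {n0, n1, n3}.
States satisfying AG (¬q ∧ r): {n1}.

{n1}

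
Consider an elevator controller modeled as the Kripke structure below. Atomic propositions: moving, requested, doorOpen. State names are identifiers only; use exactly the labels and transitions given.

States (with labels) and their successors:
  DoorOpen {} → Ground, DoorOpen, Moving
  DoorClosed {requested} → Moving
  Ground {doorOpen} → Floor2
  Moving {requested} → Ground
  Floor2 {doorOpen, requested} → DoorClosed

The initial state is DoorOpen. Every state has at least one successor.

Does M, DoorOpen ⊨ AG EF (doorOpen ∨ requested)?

Satisfied

States satisfying EF (doorOpen ∨ requested): {DoorOpen, DoorClosed, Ground, Moving, Floor2}.
States satisfying AG EF (doorOpen ∨ requested): {DoorOpen, DoorClosed, Ground, Moving, Floor2}.
Every state reachable from DoorOpen satisfies EF (doorOpen ∨ requested).
DoorOpen ∈ Sat(AG EF (doorOpen ∨ requested)).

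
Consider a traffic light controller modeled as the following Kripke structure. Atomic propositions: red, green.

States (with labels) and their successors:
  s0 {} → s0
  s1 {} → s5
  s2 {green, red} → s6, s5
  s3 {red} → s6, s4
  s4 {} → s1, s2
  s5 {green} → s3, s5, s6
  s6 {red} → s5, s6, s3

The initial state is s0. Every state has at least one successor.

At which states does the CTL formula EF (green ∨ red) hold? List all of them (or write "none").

{s1, s2, s3, s4, s5, s6}

States satisfying green ∨ red: {s2, s3, s5, s6}.
States satisfying EF (green ∨ red): {s1, s2, s3, s4, s5, s6}.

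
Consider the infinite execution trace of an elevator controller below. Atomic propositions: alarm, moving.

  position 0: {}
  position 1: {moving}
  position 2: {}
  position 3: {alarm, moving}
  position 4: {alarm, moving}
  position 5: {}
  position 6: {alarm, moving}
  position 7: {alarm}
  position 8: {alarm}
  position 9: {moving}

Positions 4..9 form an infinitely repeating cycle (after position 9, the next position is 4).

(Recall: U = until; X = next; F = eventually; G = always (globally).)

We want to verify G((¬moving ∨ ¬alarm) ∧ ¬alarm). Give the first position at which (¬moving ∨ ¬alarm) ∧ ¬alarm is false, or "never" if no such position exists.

3

Check (¬moving ∨ ¬alarm) ∧ ¬alarm at each position in order: 0 ✓, 1 ✓, 2 ✓.
At position 3 the labels are {alarm, moving}, so (¬moving ∨ ¬alarm) ∧ ¬alarm is false there. This is the first violation.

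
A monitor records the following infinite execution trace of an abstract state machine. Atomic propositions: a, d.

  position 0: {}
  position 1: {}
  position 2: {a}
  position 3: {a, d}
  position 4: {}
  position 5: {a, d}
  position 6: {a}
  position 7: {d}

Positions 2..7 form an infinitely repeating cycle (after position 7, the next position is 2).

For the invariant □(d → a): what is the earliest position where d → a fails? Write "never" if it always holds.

7

Check d → a at each position in order: 0 ✓, 1 ✓, 2 ✓, 3 ✓, 4 ✓, 5 ✓, 6 ✓.
At position 7 the labels are {d}, so d → a is false there. This is the first violation.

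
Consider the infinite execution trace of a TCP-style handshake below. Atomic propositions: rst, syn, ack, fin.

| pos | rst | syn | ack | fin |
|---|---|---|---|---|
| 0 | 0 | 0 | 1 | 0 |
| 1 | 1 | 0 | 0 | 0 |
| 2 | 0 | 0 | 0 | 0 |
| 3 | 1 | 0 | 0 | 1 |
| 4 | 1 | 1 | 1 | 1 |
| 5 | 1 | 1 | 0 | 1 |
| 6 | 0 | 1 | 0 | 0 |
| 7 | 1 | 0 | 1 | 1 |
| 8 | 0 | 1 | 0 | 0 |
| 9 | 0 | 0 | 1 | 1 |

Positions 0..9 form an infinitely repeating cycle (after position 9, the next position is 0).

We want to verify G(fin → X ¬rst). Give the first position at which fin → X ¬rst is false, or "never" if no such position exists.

3

Check fin → X ¬rst at each position in order: 0 ✓, 1 ✓, 2 ✓.
At position 3 the labels are {fin, rst} and the next position 4 has {ack, fin, rst, syn}, so fin → X ¬rst is false there. This is the first violation.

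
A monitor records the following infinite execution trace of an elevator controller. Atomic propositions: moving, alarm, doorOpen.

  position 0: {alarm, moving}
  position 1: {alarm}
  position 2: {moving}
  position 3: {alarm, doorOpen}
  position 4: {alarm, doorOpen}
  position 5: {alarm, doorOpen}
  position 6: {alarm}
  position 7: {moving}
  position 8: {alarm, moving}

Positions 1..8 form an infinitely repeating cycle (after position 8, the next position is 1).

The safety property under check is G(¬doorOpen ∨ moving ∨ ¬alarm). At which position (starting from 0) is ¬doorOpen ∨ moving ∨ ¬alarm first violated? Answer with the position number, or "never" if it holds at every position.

Check ¬doorOpen ∨ moving ∨ ¬alarm at each position in order: 0 ✓, 1 ✓, 2 ✓.
At position 3 the labels are {alarm, doorOpen}, so ¬doorOpen ∨ moving ∨ ¬alarm is false there. This is the first violation.

3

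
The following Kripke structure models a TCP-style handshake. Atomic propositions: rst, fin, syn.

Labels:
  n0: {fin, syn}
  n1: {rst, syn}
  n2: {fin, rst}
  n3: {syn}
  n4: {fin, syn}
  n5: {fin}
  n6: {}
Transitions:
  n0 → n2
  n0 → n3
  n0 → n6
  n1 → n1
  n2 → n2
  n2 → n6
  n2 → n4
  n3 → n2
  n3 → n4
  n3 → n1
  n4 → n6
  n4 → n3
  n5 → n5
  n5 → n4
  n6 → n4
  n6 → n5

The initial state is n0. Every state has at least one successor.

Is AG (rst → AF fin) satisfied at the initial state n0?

States satisfying rst → AF fin: {n0, n2, n3, n4, n5, n6}.
States satisfying AG (rst → AF fin): ∅.
n1 is reachable from n0 and violates rst → AF fin, so AG fails at n0.
n0 ∉ Sat(AG (rst → AF fin)).

No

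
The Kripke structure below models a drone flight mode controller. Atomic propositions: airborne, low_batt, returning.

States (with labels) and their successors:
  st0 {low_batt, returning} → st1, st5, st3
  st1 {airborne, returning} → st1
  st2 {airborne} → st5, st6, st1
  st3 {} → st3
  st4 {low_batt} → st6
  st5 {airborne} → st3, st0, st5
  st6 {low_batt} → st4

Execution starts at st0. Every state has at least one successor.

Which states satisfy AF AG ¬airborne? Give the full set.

{st3, st4, st6}

States satisfying AG ¬airborne: {st3, st4, st6}.
States satisfying AF AG ¬airborne: {st3, st4, st6}.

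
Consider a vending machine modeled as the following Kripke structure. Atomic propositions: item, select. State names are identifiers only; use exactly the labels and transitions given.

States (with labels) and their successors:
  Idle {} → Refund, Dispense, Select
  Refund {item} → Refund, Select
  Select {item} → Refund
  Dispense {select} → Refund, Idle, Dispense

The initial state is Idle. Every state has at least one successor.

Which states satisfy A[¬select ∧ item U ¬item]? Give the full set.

States satisfying ¬select ∧ item: {Refund, Select}.
States satisfying ¬item: {Idle, Dispense}.
States satisfying A[¬select ∧ item U ¬item]: {Idle, Dispense}.

{Idle, Dispense}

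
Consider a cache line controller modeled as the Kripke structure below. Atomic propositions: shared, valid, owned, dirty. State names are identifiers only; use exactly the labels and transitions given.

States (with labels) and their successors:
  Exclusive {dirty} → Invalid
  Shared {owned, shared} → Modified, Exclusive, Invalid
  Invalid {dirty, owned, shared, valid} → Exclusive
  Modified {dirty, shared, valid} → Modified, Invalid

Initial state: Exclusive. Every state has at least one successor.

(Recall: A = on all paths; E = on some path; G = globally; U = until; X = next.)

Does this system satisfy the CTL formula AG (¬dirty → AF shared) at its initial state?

Holds

States satisfying ¬dirty → AF shared: {Exclusive, Shared, Invalid, Modified}.
States satisfying AG (¬dirty → AF shared): {Exclusive, Shared, Invalid, Modified}.
Every state reachable from Exclusive satisfies ¬dirty → AF shared.
Exclusive ∈ Sat(AG (¬dirty → AF shared)).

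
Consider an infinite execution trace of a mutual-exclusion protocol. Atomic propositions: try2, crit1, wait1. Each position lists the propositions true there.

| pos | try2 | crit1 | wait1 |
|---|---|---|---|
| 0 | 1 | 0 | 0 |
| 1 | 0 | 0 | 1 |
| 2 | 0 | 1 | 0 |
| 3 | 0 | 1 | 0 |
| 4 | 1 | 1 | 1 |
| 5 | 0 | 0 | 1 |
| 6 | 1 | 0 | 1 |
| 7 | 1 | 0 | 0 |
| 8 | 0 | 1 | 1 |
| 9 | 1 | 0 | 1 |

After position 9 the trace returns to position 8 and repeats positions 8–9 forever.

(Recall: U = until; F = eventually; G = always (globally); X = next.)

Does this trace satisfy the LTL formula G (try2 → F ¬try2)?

try2 → F ¬try2 holds at every position 0..9, and those are all positions ever visited, so G (try2 → F ¬try2) holds.
Positions where try2 holds: 0, 4, 6, 7, 9.
Check F ¬try2 at each: 0→ok, 4→ok, 6→ok, 7→ok, 9→ok.

Yes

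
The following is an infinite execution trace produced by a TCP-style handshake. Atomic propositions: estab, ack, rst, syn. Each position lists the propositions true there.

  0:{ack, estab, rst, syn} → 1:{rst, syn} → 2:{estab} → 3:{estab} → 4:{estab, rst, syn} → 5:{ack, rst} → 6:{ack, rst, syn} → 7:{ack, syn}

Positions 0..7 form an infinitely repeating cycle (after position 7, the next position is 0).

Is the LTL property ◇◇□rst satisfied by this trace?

Does not hold

◇□rst is false at every position 0..7, so it never becomes true and ◇◇□rst fails.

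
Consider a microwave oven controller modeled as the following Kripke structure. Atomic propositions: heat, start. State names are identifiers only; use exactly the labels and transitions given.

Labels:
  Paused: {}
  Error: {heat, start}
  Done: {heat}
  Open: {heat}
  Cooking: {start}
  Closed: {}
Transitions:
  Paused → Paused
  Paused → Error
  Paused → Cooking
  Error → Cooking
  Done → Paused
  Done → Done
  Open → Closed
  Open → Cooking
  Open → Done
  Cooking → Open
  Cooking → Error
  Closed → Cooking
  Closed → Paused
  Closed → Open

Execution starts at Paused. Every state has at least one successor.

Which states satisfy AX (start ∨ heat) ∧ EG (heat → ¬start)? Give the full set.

{Cooking}

States satisfying start ∨ heat: {Error, Done, Open, Cooking}.
States satisfying AX (start ∨ heat): {Error, Cooking}.
States satisfying heat → ¬start: {Paused, Done, Open, Cooking, Closed}.
States satisfying EG (heat → ¬start): {Paused, Done, Open, Cooking, Closed}.
States satisfying AX (start ∨ heat) ∧ EG (heat → ¬start): {Cooking}.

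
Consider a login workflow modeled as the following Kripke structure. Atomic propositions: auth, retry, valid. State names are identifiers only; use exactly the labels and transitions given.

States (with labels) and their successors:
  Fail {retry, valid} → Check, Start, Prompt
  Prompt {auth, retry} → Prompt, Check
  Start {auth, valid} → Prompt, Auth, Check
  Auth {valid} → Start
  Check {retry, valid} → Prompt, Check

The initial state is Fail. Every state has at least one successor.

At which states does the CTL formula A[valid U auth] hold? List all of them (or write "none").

{Prompt, Start, Auth}

States satisfying valid: {Fail, Start, Auth, Check}.
States satisfying auth: {Prompt, Start}.
States satisfying A[valid U auth]: {Prompt, Start, Auth}.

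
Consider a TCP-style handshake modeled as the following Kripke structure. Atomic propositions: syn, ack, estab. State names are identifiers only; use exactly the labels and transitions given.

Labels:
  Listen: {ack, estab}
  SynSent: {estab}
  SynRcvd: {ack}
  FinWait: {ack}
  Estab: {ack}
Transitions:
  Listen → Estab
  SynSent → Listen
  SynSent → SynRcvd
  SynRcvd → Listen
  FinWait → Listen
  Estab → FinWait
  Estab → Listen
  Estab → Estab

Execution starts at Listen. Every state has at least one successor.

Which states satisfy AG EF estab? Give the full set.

{Listen, SynSent, SynRcvd, FinWait, Estab}

States satisfying EF estab: {Listen, SynSent, SynRcvd, FinWait, Estab}.
States satisfying AG EF estab: {Listen, SynSent, SynRcvd, FinWait, Estab}.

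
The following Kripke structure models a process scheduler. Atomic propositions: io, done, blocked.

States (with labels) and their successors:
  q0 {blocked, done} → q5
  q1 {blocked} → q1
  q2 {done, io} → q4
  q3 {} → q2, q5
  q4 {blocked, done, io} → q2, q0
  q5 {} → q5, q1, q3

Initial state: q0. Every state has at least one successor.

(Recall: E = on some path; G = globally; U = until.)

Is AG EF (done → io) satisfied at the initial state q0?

Holds

States satisfying EF (done → io): {q0, q1, q2, q3, q4, q5}.
States satisfying AG EF (done → io): {q0, q1, q2, q3, q4, q5}.
Every state reachable from q0 satisfies EF (done → io).
q0 ∈ Sat(AG EF (done → io)).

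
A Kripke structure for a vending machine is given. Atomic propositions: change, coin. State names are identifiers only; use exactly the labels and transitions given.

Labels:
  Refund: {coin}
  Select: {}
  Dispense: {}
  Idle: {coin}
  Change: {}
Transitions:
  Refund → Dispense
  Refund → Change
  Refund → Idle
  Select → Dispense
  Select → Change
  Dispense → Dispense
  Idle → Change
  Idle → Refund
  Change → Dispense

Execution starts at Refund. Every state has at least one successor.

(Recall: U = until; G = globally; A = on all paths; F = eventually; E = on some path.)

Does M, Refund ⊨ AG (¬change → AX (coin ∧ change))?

States satisfying ¬change → AX (coin ∧ change): ∅.
States satisfying AG (¬change → AX (coin ∧ change)): ∅.
Change is reachable from Refund and violates ¬change → AX (coin ∧ change), so AG fails at Refund.
Refund ∉ Sat(AG (¬change → AX (coin ∧ change))).

Does not hold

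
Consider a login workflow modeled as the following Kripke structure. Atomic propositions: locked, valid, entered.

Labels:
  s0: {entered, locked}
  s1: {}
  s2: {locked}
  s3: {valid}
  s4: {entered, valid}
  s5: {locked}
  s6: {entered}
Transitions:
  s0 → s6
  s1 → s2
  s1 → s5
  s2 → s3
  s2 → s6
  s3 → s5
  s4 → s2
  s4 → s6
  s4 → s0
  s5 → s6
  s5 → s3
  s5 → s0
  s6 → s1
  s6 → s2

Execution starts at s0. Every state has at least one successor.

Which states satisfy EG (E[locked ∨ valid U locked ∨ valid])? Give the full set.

{s2, s3, s4, s5}

States satisfying E[locked ∨ valid U locked ∨ valid]: {s0, s2, s3, s4, s5}.
States satisfying EG (E[locked ∨ valid U locked ∨ valid]): {s2, s3, s4, s5}.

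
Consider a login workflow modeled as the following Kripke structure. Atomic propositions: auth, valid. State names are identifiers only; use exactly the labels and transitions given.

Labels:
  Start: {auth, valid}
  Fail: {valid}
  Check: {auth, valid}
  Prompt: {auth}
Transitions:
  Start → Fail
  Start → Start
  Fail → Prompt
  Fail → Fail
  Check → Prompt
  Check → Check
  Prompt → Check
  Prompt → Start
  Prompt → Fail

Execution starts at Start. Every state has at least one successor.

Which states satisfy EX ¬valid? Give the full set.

{Fail, Check}

States satisfying ¬valid: {Prompt}.
States satisfying EX ¬valid: {Fail, Check}.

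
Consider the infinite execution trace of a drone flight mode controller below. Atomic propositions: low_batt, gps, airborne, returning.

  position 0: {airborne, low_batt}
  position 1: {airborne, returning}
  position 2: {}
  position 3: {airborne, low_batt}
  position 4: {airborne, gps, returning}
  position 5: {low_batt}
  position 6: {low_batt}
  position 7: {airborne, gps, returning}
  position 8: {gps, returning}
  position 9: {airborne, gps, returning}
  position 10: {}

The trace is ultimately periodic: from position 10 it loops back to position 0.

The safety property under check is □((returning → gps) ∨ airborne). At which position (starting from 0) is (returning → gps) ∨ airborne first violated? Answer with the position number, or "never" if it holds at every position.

never

(returning → gps) ∨ airborne holds at every position 0..10, and those are all the positions the trace ever visits, so the invariant □((returning → gps) ∨ airborne) is never violated.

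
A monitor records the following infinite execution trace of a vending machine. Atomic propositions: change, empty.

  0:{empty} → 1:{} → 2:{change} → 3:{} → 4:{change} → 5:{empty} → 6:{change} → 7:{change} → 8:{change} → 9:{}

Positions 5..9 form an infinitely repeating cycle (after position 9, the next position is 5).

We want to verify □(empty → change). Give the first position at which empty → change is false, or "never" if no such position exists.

0

At position 0 the labels are {empty}, so empty → change is false there. This is the first violation.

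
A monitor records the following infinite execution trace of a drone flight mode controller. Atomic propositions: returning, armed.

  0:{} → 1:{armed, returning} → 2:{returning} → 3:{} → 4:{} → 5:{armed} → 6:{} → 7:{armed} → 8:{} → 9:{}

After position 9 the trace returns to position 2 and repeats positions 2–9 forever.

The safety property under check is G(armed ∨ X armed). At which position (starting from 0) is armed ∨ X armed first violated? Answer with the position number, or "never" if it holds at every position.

2

Check armed ∨ X armed at each position in order: 0 ✓, 1 ✓.
At position 2 the labels are {returning} and the next position 3 has {}, so armed ∨ X armed is false there. This is the first violation.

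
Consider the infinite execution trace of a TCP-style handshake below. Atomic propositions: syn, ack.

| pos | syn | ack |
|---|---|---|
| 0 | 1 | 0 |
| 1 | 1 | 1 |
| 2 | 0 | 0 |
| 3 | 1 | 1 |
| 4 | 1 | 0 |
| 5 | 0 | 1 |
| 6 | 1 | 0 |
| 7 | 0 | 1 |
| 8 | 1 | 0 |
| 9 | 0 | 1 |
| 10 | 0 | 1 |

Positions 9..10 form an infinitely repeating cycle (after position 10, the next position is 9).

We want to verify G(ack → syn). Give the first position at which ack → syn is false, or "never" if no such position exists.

5

Check ack → syn at each position in order: 0 ✓, 1 ✓, 2 ✓, 3 ✓, 4 ✓.
At position 5 the labels are {ack}, so ack → syn is false there. This is the first violation.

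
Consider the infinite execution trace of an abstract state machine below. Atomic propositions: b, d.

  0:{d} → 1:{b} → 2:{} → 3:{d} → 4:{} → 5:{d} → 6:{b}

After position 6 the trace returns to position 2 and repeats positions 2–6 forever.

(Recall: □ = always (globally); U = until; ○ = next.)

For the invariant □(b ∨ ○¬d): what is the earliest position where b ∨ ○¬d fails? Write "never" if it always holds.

2

Check b ∨ ○¬d at each position in order: 0 ✓, 1 ✓.
At position 2 the labels are {} and the next position 3 has {d}, so b ∨ ○¬d is false there. This is the first violation.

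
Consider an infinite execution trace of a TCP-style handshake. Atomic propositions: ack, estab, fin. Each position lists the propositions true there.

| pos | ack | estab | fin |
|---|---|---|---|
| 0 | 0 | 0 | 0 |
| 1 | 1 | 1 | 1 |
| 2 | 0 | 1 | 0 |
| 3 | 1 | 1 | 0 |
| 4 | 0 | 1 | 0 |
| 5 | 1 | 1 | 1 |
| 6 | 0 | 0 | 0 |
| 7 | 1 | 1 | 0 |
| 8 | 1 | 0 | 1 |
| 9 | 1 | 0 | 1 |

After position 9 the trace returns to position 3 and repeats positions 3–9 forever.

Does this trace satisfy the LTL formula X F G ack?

The position after 0 is 1; F G ack is false there.

Violated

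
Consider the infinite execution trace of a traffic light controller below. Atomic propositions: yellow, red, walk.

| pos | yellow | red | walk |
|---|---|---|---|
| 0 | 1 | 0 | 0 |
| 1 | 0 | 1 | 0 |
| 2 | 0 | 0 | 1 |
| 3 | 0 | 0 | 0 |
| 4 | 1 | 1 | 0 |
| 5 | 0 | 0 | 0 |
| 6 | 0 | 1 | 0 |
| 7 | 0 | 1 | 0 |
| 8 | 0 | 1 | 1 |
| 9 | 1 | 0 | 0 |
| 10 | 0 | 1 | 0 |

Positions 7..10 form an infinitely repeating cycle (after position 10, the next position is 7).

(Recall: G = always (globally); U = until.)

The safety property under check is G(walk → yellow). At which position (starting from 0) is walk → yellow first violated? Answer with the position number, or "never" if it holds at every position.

Check walk → yellow at each position in order: 0 ✓, 1 ✓.
At position 2 the labels are {walk}, so walk → yellow is false there. This is the first violation.

2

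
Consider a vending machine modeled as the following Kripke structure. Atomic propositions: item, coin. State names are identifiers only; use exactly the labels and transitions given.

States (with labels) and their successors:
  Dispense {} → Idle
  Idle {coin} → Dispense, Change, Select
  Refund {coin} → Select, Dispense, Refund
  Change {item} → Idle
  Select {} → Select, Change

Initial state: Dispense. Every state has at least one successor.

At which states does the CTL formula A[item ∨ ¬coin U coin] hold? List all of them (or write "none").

States satisfying item ∨ ¬coin: {Dispense, Change, Select}.
States satisfying coin: {Idle, Refund}.
States satisfying A[item ∨ ¬coin U coin]: {Dispense, Idle, Refund, Change}.

{Dispense, Idle, Refund, Change}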